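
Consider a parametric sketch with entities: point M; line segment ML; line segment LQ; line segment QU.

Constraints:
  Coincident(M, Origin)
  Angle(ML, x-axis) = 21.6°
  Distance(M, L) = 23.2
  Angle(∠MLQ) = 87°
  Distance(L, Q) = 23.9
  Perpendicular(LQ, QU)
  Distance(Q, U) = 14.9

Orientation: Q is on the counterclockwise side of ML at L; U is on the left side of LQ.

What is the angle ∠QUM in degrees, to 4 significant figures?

110.0°

M is at the origin; ML runs at 21.6° with length 23.2, so L = 23.2·(cos 21.6°, sin 21.6°) = (21.57, 8.540). ∠MLQ = 87.0°, so LQ runs at 21.6° + (180° − 87.0°) = 114.6° from the x-axis; with |LQ| = 23.9, Q = L + 23.9·(cos 114.6°, sin 114.6°) = (11.62, 30.27). LQ is perpendicular to QU; with |QU| = 14.9 on the left of LQ, U = Q + 14.9·(-0.9092, -0.4163) = (-1.926, 24.07). Then cos ∠QUM = UQ·UM / (|UQ||UM|), giving 110.0°.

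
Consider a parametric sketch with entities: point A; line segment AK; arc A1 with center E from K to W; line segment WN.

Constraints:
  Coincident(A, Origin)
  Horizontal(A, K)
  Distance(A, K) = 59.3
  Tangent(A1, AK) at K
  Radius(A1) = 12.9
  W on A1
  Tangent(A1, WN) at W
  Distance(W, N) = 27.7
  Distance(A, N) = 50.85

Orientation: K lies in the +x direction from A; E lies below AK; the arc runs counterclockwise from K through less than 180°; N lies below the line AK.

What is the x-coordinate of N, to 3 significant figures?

37.5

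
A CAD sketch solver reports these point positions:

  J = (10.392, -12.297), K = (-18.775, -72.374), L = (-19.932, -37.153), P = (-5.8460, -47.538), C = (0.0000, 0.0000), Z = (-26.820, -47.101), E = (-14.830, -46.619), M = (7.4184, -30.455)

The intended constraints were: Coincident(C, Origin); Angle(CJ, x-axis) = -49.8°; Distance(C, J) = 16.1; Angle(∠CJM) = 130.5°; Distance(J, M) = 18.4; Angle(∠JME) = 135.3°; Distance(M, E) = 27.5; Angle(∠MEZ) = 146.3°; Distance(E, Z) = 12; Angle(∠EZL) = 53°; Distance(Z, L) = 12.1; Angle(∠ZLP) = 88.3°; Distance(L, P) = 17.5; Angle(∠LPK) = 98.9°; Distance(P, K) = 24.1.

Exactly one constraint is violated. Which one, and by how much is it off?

Distance(P, K) = 24.1 — off by 3.90.

C = (0.00, 0.00) ✓; CJ at -49.80° ✓; |CJ| = 16.10 ✓; ∠CJM = 130.5° ✓; |JM| = 18.40 ✓; ∠JME = 135.3° ✓; |ME| = 27.50 ✓; ∠MEZ = 146.3° ✓; |EZ| = 12.00 ✓; ∠EZL = 53.00° ✓; |ZL| = 12.10 ✓; ∠ZLP = 88.30° ✓; |LP| = 17.50 ✓; ∠LPK = 98.90° ✓; |PK| = 28.00 ✗.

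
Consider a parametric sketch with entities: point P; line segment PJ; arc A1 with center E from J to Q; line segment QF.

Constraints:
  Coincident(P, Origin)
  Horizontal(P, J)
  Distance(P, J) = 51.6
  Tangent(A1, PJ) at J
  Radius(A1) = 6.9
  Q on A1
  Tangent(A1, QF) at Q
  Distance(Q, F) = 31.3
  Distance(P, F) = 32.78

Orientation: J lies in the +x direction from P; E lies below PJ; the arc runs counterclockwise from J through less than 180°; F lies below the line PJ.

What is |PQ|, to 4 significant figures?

47.03

P is at the origin; P and J share the same y with |PJ| = 51.6 and J on the +x side, so J = (51.60, 0.000). Since A1 is tangent to PJ there, EJ ⟂ PJ, so E = J + (0, -6.9) = (51.60, -6.900). Since EQ ⟂ QF (tangency), |EF| = √(6.9² + 31.3²) = 32.05 regardless of where Q sits on A1. So F lies on both circle(P, 32.78) and circle(E, 32.05); the below-PJ intersection is F = (23.69, -22.66). Q is the foot of the tangent from F: Q = (46.99, -1.763).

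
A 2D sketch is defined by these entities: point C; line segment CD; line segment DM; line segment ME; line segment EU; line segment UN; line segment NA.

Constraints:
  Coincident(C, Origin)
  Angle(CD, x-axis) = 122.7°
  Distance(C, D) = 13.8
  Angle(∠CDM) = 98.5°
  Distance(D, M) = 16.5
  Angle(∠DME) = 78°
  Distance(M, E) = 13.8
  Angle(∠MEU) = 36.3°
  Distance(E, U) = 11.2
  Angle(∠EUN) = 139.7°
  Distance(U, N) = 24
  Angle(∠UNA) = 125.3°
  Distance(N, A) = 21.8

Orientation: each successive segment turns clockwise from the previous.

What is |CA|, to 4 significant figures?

55.81

C is at the origin; CD runs at 122.7° with length 13.8, so D = (-7.455, 11.61). ∠CDM = 98.5° gives DM at 41.20° from the x-axis; with |DM| = 16.5, M = (4.960, 22.48). ∠DME = 78.0° gives ME at -60.80° from the x-axis; with |ME| = 13.8, E = (11.69, 10.43). ∠MEU = 36.3° gives EU at 155.5° from the x-axis; with |EU| = 11.2, U = (1.500, 15.08). ∠EUN = 139.7° gives UN at 115.2° from the x-axis; with |UN| = 24.0, N = (-8.718, 36.80). ∠UNA = 125.3° gives NA at 60.50° from the x-axis; with |NA| = 21.8, A = (2.017, 55.77). Then |CA| = |A − C| = 55.81.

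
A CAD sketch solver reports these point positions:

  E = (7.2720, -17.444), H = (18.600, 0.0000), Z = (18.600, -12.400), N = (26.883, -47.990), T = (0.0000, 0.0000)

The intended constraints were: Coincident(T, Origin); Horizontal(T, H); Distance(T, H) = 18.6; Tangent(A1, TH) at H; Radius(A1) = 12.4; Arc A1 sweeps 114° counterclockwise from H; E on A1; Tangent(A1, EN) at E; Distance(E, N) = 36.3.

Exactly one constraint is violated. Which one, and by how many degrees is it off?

Tangent(A1, EN) at E — off by 8.70°.

T = (0.00, 0.00) ✓; T.y = 0.00, H.y = 0.00 ✓; |TH| = 18.60 ✓; ∠(ZH, HT) = 90.00° ✓; |ZH| = 12.40 ✓; bearing(Z→E) − bearing(Z→H) = 114.0° ✓; |ZE| = 12.40 ✓; ∠(ZE, EN) = 81.30° ✗; |EN| = 36.30 ✓.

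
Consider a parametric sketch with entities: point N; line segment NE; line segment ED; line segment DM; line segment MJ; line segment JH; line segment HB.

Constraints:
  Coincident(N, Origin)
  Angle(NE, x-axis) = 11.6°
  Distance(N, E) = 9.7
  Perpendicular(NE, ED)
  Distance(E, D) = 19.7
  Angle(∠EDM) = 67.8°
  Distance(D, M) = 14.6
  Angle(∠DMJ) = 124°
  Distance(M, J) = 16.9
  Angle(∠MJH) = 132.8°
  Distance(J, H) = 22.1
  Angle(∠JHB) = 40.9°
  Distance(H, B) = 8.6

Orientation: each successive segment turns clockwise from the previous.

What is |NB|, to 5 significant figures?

13.413

∠MJH = 132.8° gives JH at 66.200° from the x-axis; with |JH| = 22.1, H = (1.3188, 21.069). ∠JHB = 40.9° gives HB at -72.900° from the x-axis; with |HB| = 8.6, B = (3.8476, 12.849). Then |NB| = |B − N| = 13.413.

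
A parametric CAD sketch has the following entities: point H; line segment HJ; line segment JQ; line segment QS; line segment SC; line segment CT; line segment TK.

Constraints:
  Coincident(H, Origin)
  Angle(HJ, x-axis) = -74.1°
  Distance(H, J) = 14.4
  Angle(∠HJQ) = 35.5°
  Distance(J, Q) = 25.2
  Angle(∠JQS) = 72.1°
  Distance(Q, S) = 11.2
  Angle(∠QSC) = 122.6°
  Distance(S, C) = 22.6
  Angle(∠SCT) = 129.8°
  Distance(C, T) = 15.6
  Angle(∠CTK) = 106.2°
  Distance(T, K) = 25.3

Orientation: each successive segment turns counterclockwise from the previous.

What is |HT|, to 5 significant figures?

24.548

∠QSC = 122.6° gives SC at -124.30° from the x-axis; with |SC| = 22.6, C = (-11.532, -8.4468). ∠SCT = 129.8° gives CT at -74.100° from the x-axis; with |CT| = 15.6, T = (-7.2586, -23.450). Then |HT| = |T − H| = 24.548.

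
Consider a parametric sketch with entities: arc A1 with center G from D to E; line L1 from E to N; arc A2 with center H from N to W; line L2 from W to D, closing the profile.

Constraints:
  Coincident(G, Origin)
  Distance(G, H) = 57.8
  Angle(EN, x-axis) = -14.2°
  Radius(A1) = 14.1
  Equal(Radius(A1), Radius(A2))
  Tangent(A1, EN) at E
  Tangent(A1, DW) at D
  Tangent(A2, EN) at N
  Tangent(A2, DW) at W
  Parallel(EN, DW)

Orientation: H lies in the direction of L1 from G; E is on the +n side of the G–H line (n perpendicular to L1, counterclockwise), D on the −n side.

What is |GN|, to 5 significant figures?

59.495

The slot axis is L1's direction at -14.2°, so u = (cos -14.2°, sin -14.2°) = (0.96945, -0.24531) and n = (−sin -14.2°, cos -14.2°) = (0.24531, 0.96945). G is at the origin and H lies 57.8 along u from G, so H = 57.8·u = (56.034, -14.179). Tangency of A1 to both parallel lines with radius 14.1 puts E and D at G ± 14.1·n: E = (3.4588, 13.669), D = (-3.4588, -13.669). Equal radii place N and W the same way about H: N = H + 14.1·n = (59.493, -0.50959), W = H − 14.1·n = (52.575, -27.848). Then |GN| = |N − G| = 59.495.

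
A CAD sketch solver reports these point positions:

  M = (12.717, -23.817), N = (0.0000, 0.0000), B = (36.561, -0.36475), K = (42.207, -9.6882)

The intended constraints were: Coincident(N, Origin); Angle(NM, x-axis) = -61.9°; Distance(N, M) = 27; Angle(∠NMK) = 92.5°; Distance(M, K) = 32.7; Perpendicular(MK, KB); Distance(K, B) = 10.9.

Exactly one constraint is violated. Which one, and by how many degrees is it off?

Perpendicular(MK, KB) — off by 5.60°.

N = (0.00, 0.00) ✓; NM at -61.90° ✓; |NM| = 27.00 ✓; ∠NMK = 92.50° ✓; |MK| = 32.70 ✓; ∠(MK, KB) = 95.60° ✗; |KB| = 10.90 ✓.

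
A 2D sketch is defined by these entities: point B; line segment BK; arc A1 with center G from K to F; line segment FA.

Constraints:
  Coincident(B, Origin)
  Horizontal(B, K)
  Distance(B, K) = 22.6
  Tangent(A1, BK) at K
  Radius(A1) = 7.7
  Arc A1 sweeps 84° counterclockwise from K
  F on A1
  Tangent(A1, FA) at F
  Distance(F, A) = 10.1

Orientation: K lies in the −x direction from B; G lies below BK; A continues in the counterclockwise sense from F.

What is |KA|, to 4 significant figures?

19.05

B is at the origin; BK is horizontal with |BK| = 22.6 and K on the −x side, so K = (-22.60, 0.000). Since A1 is tangent to BK there, GK ⟂ BK, so G = K + (0, -7.7) = (-22.60, -7.700). On A1, K sits at bearing 90° from G; an 84° counterclockwise sweep puts F at bearing 174°, so F = G + 7.7·(cos 174°, sin 174°) = (-30.26, -6.895). The tangent condition forces GF to be normal to FA, so FA runs along (−sin 174°, cos 174°); with |FA| = 10.1, A = (-31.31, -16.94). Then |KA| = |A − K| = 19.05.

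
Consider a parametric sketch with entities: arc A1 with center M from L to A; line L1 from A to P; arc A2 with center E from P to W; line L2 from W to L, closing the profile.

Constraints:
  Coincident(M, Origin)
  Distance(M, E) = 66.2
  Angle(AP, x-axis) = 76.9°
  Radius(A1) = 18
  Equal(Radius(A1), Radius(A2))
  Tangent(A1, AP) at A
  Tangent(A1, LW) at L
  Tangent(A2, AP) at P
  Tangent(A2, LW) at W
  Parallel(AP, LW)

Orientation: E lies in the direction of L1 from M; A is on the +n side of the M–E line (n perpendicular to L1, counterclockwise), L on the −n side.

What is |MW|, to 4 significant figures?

68.60

Tangency of A1 to both parallel lines with radius 18.0 puts A and L at M ± 18.0·n: A = (-17.53, 4.080), L = (17.53, -4.080). Equal radii place P and W the same way about E: P = E + 18.0·n = (-2.527, 68.56), W = E − 18.0·n = (32.54, 60.40). Then |MW| = |W − M| = 68.60.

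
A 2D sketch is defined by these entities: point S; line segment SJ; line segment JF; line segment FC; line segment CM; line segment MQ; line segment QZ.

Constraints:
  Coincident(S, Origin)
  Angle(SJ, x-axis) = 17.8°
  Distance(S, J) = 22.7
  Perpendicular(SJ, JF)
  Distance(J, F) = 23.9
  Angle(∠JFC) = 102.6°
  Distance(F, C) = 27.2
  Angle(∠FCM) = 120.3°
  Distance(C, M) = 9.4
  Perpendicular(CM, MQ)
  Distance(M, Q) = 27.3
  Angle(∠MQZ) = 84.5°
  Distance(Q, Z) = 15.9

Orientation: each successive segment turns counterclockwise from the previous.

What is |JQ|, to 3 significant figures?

13.7

S is at the origin; SJ runs at 17.8° with length 22.7, so J = (21.6, 6.94). The perpendicularity gives JF at right angles to SJ, so JF runs at 108°; with |JF| = 23.9, F = (14.3, 29.7). ∠JFC = 102.6° gives FC at -175° from the x-axis; with |FC| = 27.2, C = (-12.8, 27.2). ∠FCM = 120.3° gives CM at -115° from the x-axis; with |CM| = 9.4, M = (-16.8, 18.7). CM ⟂ MQ, so MQ runs at -25.1°; with |MQ| = 27.3, Q = (7.95, 7.14). Then |JQ| = |Q − J| = 13.7.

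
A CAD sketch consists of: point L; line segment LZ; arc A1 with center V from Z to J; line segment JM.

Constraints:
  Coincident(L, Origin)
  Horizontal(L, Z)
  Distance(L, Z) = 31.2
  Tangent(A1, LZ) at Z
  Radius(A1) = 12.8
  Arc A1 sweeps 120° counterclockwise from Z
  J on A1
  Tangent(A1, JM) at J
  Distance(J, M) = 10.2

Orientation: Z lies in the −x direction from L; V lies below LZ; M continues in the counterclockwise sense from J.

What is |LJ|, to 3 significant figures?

46.4

L is at the origin; LZ is horizontal with |LZ| = 31.2 and Z on the −x side, so Z = (-31.2, 0.00). A1 meets LZ tangentially, so VZ is at right angles to LZ, so V = Z + (0, -12.8) = (-31.2, -12.8). On A1, Z sits at bearing 90° from V; a 120° counterclockwise sweep puts J at bearing 210°, so J = V + 12.8·(cos 210°, sin 210°) = (-42.3, -19.2). Then |LJ| = |J − L| = 46.4.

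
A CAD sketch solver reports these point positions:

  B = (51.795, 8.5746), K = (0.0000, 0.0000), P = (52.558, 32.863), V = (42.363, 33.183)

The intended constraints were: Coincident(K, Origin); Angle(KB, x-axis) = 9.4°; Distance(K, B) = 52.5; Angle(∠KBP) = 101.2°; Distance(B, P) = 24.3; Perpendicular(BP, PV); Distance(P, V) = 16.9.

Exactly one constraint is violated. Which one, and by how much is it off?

Distance(P, V) = 16.9 — off by 6.70.

K = (0.00, 0.00) ✓; KB at 9.400° ✓; |KB| = 52.50 ✓; ∠KBP = 101.2° ✓; |BP| = 24.30 ✓; ∠(BP, PV) = 90.00° ✓; |PV| = 10.20 ✗.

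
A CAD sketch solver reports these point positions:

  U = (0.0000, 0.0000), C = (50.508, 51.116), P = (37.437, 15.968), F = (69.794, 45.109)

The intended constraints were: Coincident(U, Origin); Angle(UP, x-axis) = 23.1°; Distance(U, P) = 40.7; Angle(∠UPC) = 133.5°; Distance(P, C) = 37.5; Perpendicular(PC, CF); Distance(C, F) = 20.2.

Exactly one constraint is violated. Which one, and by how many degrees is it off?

Perpendicular(PC, CF) — off by 3.10°.

U = (0.00, 0.00) ✓; UP at 23.10° ✓; |UP| = 40.70 ✓; ∠UPC = 133.5° ✓; |PC| = 37.50 ✓; ∠(PC, CF) = 86.90° ✗; |CF| = 20.20 ✓.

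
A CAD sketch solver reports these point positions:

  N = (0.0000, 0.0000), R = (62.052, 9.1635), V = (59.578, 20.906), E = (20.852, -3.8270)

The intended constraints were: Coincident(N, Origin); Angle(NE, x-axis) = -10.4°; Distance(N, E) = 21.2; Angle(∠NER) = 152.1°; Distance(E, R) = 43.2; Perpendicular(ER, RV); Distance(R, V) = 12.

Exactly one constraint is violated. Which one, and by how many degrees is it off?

Perpendicular(ER, RV) — off by 5.60°.

N = (0.00, 0.00) ✓; NE at -10.40° ✓; |NE| = 21.20 ✓; ∠NER = 152.1° ✓; |ER| = 43.20 ✓; ∠(ER, RV) = 84.40° ✗; |RV| = 12.00 ✓.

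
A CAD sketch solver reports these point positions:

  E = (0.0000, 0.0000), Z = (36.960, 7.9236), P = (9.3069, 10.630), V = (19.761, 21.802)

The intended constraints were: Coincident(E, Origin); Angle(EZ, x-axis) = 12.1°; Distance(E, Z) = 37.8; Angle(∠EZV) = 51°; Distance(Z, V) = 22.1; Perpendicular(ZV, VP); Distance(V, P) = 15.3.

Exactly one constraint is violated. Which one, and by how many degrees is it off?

Perpendicular(ZV, VP) — off by 4.20°.

E = (0.00, 0.00) ✓; EZ at 12.10° ✓; |EZ| = 37.80 ✓; ∠EZV = 51.00° ✓; |ZV| = 22.10 ✓; ∠(ZV, VP) = 85.80° ✗; |VP| = 15.30 ✓.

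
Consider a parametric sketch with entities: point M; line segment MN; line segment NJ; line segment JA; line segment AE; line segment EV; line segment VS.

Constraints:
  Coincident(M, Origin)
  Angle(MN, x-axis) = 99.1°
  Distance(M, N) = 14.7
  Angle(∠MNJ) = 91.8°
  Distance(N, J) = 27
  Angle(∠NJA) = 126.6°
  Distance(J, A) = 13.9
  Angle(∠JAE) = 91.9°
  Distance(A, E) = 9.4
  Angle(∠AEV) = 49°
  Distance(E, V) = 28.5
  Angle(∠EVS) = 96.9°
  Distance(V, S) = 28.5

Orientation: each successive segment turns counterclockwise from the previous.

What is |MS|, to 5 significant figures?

64.601

M is at the origin; MN runs at 99.1° with length 14.7, so N = (-2.3249, 14.515). ∠MNJ = 91.8° gives NJ at -172.70° from the x-axis; with |NJ| = 27.0, J = (-29.106, 11.084). ∠NJA = 126.6° gives JA at -119.30° from the x-axis; with |JA| = 13.9, A = (-35.908, -1.0375). ∠JAE = 91.9° gives AE at -31.200° from the x-axis; with |AE| = 9.4, E = (-27.868, -5.9070). ∠AEV = 49.0° gives EV at 99.800° from the x-axis; with |EV| = 28.5, V = (-32.719, 22.177). ∠EVS = 96.9° gives VS at -177.10° from the x-axis; with |VS| = 28.5, S = (-61.183, 20.735). Then |MS| = |S − M| = 64.601.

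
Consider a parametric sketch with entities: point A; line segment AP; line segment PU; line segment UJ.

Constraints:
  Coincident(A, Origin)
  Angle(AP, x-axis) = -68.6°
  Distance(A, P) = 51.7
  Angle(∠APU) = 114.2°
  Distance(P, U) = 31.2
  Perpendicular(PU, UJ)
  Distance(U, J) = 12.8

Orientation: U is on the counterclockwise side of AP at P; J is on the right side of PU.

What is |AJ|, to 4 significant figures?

79.62

A is at the origin; AP runs at -68.6° with length 51.7, so P = 51.7·(cos -68.6°, sin -68.6°) = (18.86, -48.14). ∠APU = 114.2°, so PU runs at -68.6° + (180° − 114.2°) = -2.800° from the x-axis; with |PU| = 31.2, U = P + 31.2·(cos -2.800°, sin -2.800°) = (50.03, -49.66). The perpendicularity gives UJ at right angles to PU; with |UJ| = 12.8 on the right of PU, J = U + 12.8·(-0.04885, -0.9988) = (49.40, -62.44). Then |AJ| = |J − A| = 79.62.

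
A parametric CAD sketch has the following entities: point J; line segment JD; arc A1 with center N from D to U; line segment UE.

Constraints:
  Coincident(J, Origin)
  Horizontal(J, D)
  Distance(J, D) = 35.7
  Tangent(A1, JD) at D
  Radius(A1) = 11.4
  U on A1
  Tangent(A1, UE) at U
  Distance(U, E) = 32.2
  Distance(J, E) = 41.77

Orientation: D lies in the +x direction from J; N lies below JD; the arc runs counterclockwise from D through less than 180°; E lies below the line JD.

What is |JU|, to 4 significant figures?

26.08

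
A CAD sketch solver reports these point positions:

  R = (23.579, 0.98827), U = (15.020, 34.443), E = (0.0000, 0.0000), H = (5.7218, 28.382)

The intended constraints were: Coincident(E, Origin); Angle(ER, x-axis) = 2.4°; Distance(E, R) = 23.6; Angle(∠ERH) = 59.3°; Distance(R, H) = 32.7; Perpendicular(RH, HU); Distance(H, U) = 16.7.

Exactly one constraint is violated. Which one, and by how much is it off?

Distance(H, U) = 16.7 — off by 5.60.

E = (0.00, 0.00) ✓; ER at 2.400° ✓; |ER| = 23.60 ✓; ∠ERH = 59.30° ✓; |RH| = 32.70 ✓; ∠(RH, HU) = 90.00° ✓; |HU| = 11.10 ✗.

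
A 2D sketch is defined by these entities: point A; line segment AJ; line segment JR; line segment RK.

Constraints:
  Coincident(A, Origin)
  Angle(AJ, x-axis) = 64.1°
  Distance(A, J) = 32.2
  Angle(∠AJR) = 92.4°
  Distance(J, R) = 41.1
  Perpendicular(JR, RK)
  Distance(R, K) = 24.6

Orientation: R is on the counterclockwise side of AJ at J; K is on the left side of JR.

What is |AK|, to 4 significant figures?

43.12

A is at the origin; AJ runs at 64.1° with length 32.2, so J = 32.2·(cos 64.1°, sin 64.1°) = (14.07, 28.97). ∠AJR = 92.4°, so JR runs at 64.1° + (180° − 92.4°) = 151.7° from the x-axis; with |JR| = 41.1, R = J + 41.1·(cos 151.7°, sin 151.7°) = (-22.12, 48.45). JR ⟂ RK; with |RK| = 24.6 on the left of JR, K = R + 24.6·(-0.4741, -0.8805) = (-33.79, 26.79). Then |AK| = |K − A| = 43.12.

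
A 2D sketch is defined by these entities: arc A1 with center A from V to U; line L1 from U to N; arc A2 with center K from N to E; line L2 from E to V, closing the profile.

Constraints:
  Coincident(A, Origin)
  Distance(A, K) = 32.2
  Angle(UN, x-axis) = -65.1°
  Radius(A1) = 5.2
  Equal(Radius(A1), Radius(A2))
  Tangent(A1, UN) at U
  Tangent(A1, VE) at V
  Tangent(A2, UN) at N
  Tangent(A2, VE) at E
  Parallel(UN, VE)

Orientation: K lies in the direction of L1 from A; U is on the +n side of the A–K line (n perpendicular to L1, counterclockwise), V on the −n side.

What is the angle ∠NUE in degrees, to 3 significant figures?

17.9°

Tangency of A1 to both parallel lines with radius 5.2 puts U and V at A ± 5.2·n: U = (4.72, 2.19), V = (-4.72, -2.19). Equal radii place N and E the same way about K: N = K + 5.2·n = (18.3, -27.0), E = K − 5.2·n = (8.84, -31.4). Then cos ∠NUE = UN·UE / (|UN||UE|), giving 17.9°.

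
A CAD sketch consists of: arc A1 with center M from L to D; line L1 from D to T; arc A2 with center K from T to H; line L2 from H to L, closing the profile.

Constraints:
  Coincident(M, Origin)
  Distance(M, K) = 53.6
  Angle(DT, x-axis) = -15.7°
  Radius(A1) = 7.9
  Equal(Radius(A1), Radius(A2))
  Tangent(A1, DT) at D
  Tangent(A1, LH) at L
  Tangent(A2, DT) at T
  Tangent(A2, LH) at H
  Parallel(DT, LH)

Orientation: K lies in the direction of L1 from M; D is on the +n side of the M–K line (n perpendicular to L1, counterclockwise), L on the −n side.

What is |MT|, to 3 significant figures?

54.2

The slot axis is L1's direction at -15.7°, so u = (cos -15.7°, sin -15.7°) = (0.963, -0.271) and n = (−sin -15.7°, cos -15.7°) = (0.271, 0.963). M is at the origin and K lies 53.6 along u from M, so K = 53.6·u = (51.6, -14.5). Tangency of A1 to both parallel lines with radius 7.9 puts D and L at M ± 7.9·n: D = (2.14, 7.61), L = (-2.14, -7.61). Equal radii place T and H the same way about K: T = K + 7.9·n = (53.7, -6.90), H = K − 7.9·n = (49.5, -22.1). Then |MT| = |T − M| = 54.2.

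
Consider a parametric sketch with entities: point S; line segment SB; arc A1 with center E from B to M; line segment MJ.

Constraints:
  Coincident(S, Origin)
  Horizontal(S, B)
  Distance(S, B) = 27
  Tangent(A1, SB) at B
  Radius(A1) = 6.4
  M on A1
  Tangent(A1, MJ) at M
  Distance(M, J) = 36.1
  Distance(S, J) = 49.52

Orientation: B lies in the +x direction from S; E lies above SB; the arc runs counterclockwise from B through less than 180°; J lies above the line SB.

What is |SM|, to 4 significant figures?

34.15

Checks: |EM| = 6.400 ✓; ∠(EM, MJ) = 90.00° ✓; |MJ| = 36.10 ✓; |SJ| = 49.52 ✓.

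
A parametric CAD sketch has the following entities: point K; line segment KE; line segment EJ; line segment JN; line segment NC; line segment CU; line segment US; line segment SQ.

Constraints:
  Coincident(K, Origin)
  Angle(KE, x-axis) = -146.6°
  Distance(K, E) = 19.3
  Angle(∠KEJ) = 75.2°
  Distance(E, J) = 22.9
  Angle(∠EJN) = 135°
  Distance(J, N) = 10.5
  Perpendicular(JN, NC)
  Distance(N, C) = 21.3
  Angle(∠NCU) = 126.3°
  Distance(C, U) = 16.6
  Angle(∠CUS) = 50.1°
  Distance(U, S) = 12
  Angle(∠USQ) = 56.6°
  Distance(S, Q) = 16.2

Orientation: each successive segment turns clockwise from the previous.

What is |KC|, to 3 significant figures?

11.0

∠EJN = 135.0° gives JN at 63.6° from the x-axis; with |JN| = 10.5, N = (-18.7, 20.5). JN is perpendicular to NC, so NC runs at -26.4°; with |NC| = 21.3, C = (0.331, 11.0). Then |KC| = |C − K| = 11.0.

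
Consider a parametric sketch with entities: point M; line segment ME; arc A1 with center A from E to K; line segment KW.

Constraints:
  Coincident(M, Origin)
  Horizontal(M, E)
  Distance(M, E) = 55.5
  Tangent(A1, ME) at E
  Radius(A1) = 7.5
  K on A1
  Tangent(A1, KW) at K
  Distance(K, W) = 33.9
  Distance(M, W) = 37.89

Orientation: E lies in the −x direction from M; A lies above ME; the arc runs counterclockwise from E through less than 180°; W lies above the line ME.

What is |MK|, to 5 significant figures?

50.121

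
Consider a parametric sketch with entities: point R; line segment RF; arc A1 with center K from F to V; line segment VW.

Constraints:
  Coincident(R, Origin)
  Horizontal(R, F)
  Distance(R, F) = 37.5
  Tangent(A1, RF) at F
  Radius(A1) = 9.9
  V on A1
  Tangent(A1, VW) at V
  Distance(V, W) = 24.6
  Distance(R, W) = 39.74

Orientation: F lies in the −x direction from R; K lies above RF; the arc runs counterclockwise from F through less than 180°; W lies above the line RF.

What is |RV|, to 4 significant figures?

28.92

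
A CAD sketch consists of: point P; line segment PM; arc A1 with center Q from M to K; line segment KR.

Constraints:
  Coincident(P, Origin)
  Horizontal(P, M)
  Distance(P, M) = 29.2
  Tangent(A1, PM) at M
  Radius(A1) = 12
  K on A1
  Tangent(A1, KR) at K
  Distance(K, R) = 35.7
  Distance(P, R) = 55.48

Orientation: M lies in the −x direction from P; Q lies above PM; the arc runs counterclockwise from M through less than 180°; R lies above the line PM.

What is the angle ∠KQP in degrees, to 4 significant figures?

34.77°

Checks: |QM| = 12.00 ✓; |QK| = 12.00 ✓; ∠(QK, KR) = 90.00° ✓; |KR| = 35.70 ✓; |PR| = 55.48 ✓.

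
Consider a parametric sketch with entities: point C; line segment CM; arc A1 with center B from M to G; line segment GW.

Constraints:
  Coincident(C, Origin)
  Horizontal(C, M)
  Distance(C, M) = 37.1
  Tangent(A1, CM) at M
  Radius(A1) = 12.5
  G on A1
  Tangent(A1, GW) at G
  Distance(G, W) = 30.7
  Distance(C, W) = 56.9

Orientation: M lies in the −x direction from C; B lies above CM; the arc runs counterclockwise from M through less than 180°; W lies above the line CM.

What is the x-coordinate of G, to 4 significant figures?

-25.15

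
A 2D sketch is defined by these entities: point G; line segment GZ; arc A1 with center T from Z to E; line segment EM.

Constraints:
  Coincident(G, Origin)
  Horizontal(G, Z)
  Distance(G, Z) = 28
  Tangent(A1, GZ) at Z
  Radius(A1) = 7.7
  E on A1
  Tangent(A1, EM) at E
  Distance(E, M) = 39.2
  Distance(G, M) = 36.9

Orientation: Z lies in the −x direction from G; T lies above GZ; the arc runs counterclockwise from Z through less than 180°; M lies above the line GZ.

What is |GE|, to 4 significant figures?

21.77

Checks: |TE| = 7.700 ✓; ∠(TE, EM) = 90.00° ✓; |EM| = 39.20 ✓; |GM| = 36.90 ✓.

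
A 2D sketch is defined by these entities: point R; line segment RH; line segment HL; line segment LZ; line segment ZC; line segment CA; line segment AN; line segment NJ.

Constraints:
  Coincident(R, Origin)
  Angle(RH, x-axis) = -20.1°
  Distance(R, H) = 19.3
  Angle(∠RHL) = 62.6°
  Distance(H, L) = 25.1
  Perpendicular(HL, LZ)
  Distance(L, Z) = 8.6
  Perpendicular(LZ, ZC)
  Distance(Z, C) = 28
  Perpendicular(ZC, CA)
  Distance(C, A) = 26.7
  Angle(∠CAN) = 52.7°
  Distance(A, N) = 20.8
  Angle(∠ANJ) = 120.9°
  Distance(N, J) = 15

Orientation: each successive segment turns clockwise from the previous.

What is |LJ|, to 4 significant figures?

16.15

R is at the origin; RH runs at -20.1° with length 19.3, so H = (18.12, -6.633). ∠RHL = 62.6° gives HL at -137.5° from the x-axis; with |HL| = 25.1, L = (-0.3811, -23.59). HL is perpendicular to LZ, so LZ runs at 132.5°; with |LZ| = 8.6, Z = (-6.191, -17.25). LZ ⟂ ZC, so ZC runs at 42.50°; with |ZC| = 28.0, C = (14.45, 1.667). ZC ⟂ CA, so CA runs at -47.50°; with |CA| = 26.7, A = (32.49, -18.02). ∠CAN = 52.7° gives AN at -174.8° from the x-axis; with |AN| = 20.8, N = (11.78, -19.90). ∠ANJ = 120.9° gives NJ at 126.1° from the x-axis; with |NJ| = 15.0, J = (2.938, -7.783). Then |LJ| = |J − L| = 16.15.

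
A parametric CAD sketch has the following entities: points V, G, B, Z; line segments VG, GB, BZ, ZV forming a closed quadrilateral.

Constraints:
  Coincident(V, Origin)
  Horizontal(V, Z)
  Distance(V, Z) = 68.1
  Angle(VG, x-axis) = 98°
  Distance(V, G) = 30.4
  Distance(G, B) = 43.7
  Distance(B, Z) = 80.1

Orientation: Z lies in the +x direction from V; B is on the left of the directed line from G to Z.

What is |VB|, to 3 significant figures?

68.8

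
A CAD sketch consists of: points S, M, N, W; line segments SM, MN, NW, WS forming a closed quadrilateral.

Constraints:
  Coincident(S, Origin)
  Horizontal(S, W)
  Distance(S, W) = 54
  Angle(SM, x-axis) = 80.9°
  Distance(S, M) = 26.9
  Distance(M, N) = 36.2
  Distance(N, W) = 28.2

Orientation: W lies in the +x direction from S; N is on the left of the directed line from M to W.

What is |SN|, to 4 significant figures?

47.36

Checks: |MN| = 36.20 ✓; |NW| = 28.20 ✓.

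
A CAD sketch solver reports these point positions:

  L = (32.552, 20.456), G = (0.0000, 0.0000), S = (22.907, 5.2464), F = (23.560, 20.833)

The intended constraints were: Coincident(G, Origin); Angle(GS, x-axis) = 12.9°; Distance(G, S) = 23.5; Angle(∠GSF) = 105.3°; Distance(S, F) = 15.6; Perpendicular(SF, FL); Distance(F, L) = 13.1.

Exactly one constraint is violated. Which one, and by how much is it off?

Distance(F, L) = 13.1 — off by 4.10.

G = (0.00, 0.00) ✓; GS at 12.90° ✓; |GS| = 23.50 ✓; ∠GSF = 105.3° ✓; |SF| = 15.60 ✓; ∠(SF, FL) = 90.00° ✓; |FL| = 9.000 ✗.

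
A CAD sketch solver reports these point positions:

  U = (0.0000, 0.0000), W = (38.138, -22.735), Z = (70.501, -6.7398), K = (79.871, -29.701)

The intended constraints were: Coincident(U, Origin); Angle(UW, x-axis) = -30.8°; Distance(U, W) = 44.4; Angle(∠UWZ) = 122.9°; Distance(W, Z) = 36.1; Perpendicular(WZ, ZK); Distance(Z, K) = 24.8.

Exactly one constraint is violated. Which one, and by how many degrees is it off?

Perpendicular(WZ, ZK) — off by 4.10°.

U = (0.00, 0.00) ✓; UW at -30.80° ✓; |UW| = 44.40 ✓; ∠UWZ = 122.9° ✓; |WZ| = 36.10 ✓; ∠(WZ, ZK) = 94.10° ✗; |ZK| = 24.80 ✓.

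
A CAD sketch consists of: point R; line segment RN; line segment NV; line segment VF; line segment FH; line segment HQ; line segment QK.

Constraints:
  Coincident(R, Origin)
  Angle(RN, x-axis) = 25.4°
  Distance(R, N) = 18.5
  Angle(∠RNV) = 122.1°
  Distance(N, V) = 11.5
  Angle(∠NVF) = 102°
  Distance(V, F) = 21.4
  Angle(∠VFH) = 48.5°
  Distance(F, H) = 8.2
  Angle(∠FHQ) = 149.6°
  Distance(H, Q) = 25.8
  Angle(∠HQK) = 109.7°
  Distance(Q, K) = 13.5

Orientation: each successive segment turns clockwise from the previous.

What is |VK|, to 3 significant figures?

17.2

R is at the origin; RN runs at 25.4° with length 18.5, so N = (16.7, 7.94). ∠RNV = 122.1° gives NV at -32.5° from the x-axis; with |NV| = 11.5, V = (26.4, 1.76). ∠NVF = 102.0° gives VF at -110° from the x-axis; with |VF| = 21.4, F = (18.9, -18.3). ∠VFH = 48.5° gives FH at 118° from the x-axis; with |FH| = 8.2, H = (15.1, -11.0). ∠FHQ = 149.6° gives HQ at 87.6° from the x-axis; with |HQ| = 25.8, Q = (16.1, 14.7). ∠HQK = 109.7° gives QK at 17.3° from the x-axis; with |QK| = 13.5, K = (29.0, 18.7). Then |VK| = |K − V| = 17.2.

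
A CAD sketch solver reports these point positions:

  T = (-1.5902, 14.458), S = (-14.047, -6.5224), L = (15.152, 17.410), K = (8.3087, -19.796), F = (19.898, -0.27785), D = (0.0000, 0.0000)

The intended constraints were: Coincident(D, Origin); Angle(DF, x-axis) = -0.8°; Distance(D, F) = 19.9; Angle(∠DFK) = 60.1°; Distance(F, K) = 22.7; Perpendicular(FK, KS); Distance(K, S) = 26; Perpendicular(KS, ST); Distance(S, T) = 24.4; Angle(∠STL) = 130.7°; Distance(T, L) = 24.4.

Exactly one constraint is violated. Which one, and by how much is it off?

Distance(T, L) = 24.4 — off by 7.40.

D = (0.00, 0.00) ✓; DF at -0.8000° ✓; |DF| = 19.90 ✓; ∠DFK = 60.10° ✓; |FK| = 22.70 ✓; ∠(FK, KS) = 90.00° ✓; |KS| = 26.00 ✓; ∠(KS, ST) = 90.00° ✓; |ST| = 24.40 ✓; ∠STL = 130.7° ✓; |TL| = 17.00 ✗.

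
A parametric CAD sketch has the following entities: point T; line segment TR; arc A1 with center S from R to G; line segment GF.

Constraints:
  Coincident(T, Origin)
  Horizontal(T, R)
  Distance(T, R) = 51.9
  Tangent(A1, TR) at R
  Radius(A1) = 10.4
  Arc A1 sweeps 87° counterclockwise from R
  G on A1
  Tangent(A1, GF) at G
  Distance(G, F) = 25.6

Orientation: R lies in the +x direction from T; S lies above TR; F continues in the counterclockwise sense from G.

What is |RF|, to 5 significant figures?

37.311

T is at the origin; TR is horizontal with |TR| = 51.9 and R on the +x side, so R = (51.900, 0.0000). A1 meets TR tangentially, so SR is at right angles to TR, so S = R + (0, 10.4) = (51.900, 10.400). On A1, R sits at bearing -90° from S; an 87° counterclockwise sweep puts G at bearing -3°, so G = S + 10.4·(cos -3°, sin -3°) = (62.286, 9.8557). Tangency of A1 to GF means the radius SG is perpendicular to GF, so GF runs along (−sin -3°, cos -3°); with |GF| = 25.6, F = (63.626, 35.421). Then |RF| = |F − R| = 37.311.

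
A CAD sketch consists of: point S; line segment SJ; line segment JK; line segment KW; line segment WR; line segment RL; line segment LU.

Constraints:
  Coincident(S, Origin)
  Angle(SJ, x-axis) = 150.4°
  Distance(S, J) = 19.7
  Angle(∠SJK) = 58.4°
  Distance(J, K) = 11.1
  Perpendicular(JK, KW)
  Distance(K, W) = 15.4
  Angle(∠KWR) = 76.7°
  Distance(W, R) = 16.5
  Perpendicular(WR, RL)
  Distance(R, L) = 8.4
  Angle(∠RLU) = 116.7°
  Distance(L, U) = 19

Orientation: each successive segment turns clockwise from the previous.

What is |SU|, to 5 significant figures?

18.481

S is at the origin; SJ runs at 150.4° with length 19.7, so J = (-17.129, 9.7307). ∠SJK = 58.4° gives JK at 28.800° from the x-axis; with |JK| = 11.1, K = (-7.4020, 15.078). JK is perpendicular to KW, so KW runs at -61.200°; with |KW| = 15.4, W = (0.016961, 1.5830). ∠KWR = 76.7° gives WR at -164.50° from the x-axis; with |WR| = 16.5, R = (-15.883, -2.8264). WR ⟂ RL, so RL runs at 105.50°; with |RL| = 8.4, L = (-18.128, 5.2681). ∠RLU = 116.7° gives LU at 42.200° from the x-axis; with |LU| = 19.0, U = (-4.0525, 18.031). Then |SU| = |U − S| = 18.481.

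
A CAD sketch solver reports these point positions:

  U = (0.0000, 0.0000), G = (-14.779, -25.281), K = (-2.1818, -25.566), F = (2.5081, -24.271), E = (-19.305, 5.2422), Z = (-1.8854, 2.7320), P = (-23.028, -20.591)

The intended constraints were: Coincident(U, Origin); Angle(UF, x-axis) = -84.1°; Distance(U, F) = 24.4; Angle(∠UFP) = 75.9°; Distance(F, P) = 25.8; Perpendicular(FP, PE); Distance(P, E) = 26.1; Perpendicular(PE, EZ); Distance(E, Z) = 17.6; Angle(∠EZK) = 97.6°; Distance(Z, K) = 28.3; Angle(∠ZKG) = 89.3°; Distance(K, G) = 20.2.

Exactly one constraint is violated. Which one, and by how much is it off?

Distance(K, G) = 20.2 — off by 7.60.

U = (0.00, 0.00) ✓; UF at -84.10° ✓; |UF| = 24.40 ✓; ∠UFP = 75.90° ✓; |FP| = 25.80 ✓; ∠(FP, PE) = 90.00° ✓; |PE| = 26.10 ✓; ∠(PE, EZ) = 90.00° ✓; |EZ| = 17.60 ✓; ∠EZK = 97.60° ✓; |ZK| = 28.30 ✓; ∠ZKG = 89.30° ✓; |KG| = 12.60 ✗.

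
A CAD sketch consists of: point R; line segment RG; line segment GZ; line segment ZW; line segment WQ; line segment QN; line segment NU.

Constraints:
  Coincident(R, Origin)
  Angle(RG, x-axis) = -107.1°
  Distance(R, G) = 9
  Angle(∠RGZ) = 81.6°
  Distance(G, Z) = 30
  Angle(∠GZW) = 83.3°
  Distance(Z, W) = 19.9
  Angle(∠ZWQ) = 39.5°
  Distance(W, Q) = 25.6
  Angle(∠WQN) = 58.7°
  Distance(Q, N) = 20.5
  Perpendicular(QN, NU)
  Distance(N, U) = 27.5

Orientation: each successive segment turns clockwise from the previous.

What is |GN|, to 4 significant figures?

34.38

R is at the origin; RG runs at -107.1° with length 9.0, so G = (-2.646, -8.602). ∠RGZ = 81.6° gives GZ at 154.5° from the x-axis; with |GZ| = 30.0, Z = (-29.72, 4.313). ∠GZW = 83.3° gives ZW at 57.80° from the x-axis; with |ZW| = 19.9, W = (-19.12, 21.15). ∠ZWQ = 39.5° gives WQ at -82.70° from the x-axis; with |WQ| = 25.6, Q = (-15.87, -4.240). ∠WQN = 58.7° gives QN at 156.0° from the x-axis; with |QN| = 20.5, N = (-34.59, 4.098). Then |GN| = |N − G| = 34.38.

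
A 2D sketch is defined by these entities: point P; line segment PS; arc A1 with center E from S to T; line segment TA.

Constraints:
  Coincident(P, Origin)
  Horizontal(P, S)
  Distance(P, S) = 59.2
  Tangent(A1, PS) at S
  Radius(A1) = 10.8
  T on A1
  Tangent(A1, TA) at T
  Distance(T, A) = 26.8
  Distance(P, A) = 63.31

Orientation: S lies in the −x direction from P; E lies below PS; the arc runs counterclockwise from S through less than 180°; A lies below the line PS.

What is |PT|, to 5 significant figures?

69.792

Checks: ∠(ES, SP) = 90.00° ✓; |ES| = 10.80 ✓; |ET| = 10.80 ✓; ∠(ET, TA) = 90.00° ✓; |TA| = 26.80 ✓; |PA| = 63.31 ✓.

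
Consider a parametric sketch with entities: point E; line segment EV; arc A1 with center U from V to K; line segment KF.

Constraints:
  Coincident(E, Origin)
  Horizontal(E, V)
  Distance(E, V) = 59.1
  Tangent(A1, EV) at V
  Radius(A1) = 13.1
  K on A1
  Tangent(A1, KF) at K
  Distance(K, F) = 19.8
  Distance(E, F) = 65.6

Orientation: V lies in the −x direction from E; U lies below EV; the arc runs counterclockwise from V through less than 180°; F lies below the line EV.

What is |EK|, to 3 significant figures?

72.0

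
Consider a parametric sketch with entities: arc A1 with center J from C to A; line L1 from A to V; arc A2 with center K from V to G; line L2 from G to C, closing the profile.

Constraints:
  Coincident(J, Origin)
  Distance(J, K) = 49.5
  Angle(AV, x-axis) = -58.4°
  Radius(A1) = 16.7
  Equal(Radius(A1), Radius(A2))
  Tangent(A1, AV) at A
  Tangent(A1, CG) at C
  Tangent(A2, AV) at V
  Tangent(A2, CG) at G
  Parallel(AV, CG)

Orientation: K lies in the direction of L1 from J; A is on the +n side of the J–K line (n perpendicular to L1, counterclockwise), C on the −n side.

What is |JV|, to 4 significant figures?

52.24

The slot axis is L1's direction at -58.4°, so u = (cos -58.4°, sin -58.4°) = (0.5240, -0.8517) and n = (−sin -58.4°, cos -58.4°) = (0.8517, 0.5240). J is at the origin and K lies 49.5 along u from J, so K = 49.5·u = (25.94, -42.16). Tangency of A1 to both parallel lines with radius 16.7 puts A and C at J ± 16.7·n: A = (14.22, 8.751), C = (-14.22, -8.751). Equal radii place V and G the same way about K: V = K + 16.7·n = (40.16, -33.41), G = K − 16.7·n = (11.71, -50.91). Then |JV| = |V − J| = 52.24.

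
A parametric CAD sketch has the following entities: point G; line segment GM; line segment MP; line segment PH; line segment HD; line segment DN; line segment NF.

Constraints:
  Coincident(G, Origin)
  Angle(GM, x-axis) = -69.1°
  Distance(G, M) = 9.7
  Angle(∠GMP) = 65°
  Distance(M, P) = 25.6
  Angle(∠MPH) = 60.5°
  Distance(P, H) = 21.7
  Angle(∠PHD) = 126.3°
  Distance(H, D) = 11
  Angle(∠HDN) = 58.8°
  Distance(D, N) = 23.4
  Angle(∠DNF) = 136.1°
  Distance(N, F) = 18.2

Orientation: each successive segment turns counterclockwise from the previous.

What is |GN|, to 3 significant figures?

13.8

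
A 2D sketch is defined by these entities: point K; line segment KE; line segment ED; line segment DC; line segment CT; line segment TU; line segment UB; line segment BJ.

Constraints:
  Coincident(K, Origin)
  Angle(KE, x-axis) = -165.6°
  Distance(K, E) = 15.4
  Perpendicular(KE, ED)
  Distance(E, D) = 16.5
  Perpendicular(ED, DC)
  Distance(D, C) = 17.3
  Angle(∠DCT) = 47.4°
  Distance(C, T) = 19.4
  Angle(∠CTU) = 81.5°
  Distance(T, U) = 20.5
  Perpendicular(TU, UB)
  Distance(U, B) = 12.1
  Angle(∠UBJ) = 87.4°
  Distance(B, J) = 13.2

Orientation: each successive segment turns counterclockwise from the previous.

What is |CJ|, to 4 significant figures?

8.879

TU is perpendicular to UB, so UB runs at -24.50°; with |UB| = 12.1, B = (-7.817, -28.62). ∠UBJ = 87.4° gives BJ at 68.10° from the x-axis; with |BJ| = 13.2, J = (-2.894, -16.37). Then |CJ| = |J − C| = 8.879.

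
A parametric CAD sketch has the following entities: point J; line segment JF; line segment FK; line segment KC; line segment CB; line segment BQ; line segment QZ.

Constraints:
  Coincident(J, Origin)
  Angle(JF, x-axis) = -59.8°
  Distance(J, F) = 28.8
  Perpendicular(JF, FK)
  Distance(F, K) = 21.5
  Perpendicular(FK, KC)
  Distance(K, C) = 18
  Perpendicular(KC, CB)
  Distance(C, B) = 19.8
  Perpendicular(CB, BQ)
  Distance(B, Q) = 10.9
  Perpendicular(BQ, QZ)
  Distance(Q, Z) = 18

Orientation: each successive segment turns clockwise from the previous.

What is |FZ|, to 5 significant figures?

20.940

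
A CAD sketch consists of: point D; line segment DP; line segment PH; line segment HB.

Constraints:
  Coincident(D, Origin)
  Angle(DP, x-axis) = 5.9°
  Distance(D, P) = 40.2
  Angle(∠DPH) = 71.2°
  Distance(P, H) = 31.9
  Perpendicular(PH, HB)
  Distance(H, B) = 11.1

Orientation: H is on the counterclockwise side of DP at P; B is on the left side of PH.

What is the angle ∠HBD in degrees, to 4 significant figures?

144.9°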